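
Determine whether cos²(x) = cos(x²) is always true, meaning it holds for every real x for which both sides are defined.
No, this is NOT an identity.

Claim: cos²(x) = cos(x²).
Test a specific point where both sides are defined: x = π/6.
LHS = cos²(x) ≈ 0.7500
RHS = cos(x²) ≈ 0.9627
Since 0.7500 ≠ 0.9627, the equation fails at this point, so it cannot hold for every real x for which both sides are defined.
cos²(x) means (cos x)², squaring the output; cos(x²) squares the input. These are different functions.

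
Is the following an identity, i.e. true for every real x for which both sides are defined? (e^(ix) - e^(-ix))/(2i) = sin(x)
Claim: (e^(ix) - e^(-ix))/(2i) = sin(x).
Reasoning: By Euler's formula e^(ix) = cos(x) + i·sin(x) and e^(-ix) = cos(x) - i·sin(x). Subtracting cancels the cosine terms: e^(ix) - e^(-ix) = 2i·sin(x); divide by 2i.
So the two sides agree for every real x for which both sides are defined.

Conclusion: Yes, this is an identity.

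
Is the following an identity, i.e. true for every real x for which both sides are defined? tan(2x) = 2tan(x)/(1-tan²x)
Claim: tan(2x) = 2tan(x)/(1-tan²x).
Reasoning: tan(2x) = sin(2x)/cos(2x) = 2sin(x)cos(x) / (cos²x - sin²x). Divide numerator and denominator by cos²x: 2tan(x) / (1 - tan²x).
So the two sides agree for every real x for which both sides are defined.

Conclusion: Yes, this is an identity.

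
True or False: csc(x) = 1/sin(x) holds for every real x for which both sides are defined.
True.

Claim: csc(x) = 1/sin(x).
Reasoning: csc(x) is by definition the reciprocal of sin(x), wherever sin(x) ≠ 0.
So the two sides agree for every real x for which both sides are defined.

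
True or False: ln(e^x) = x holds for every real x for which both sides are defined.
Claim: ln(e^x) = x.
Reasoning: ln is the inverse of the exponential: ln(e^x) asks for the exponent p with e^p = e^x, and since e^p is one-to-one that exponent is p = x.
So the two sides agree for every real x for which both sides are defined.

Conclusion: True.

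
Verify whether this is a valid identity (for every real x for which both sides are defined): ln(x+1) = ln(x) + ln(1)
Claim: ln(x+1) = ln(x) + ln(1).
Test a specific point where both sides are defined: x = 3/2.
LHS = ln(x+1) ≈ 0.9163
RHS = ln(x) + ln(1) ≈ 0.4055
Since 0.9163 ≠ 0.4055, the equation fails at this point, so it cannot hold for every real x for which both sides are defined.
ln(1) = 0, so the right side is just ln(x), which differs from ln(x+1).

Conclusion: No, this is NOT an identity.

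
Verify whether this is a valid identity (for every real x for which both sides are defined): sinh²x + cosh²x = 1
Claim: sinh²x + cosh²x = 1.
Test a specific point where both sides are defined: x = -1.
LHS = sinh²x + cosh²x ≈ 3.7622
RHS = 1 ≈ 1.0000
Since 3.7622 ≠ 1.0000, the equation fails at this point, so it cannot hold for every real x for which both sides are defined.
The correct hyperbolic identity is cosh²x - sinh²x = 1 (a difference); the sum sinh²x + cosh²x equals cosh(2x).

Conclusion: No, this is NOT an identity.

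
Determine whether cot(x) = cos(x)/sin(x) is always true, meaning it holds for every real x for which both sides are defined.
Yes, this is an identity.

Claim: cot(x) = cos(x)/sin(x).
Reasoning: cot(x) is defined as 1/tan(x) = 1/(sin(x)/cos(x)) = cos(x)/sin(x), wherever sin(x) ≠ 0.
So the two sides agree for every real x for which both sides are defined.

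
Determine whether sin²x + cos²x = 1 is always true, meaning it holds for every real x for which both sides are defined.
Claim: sin²x + cos²x = 1.
Reasoning: The point (cos x, sin x) lies on the unit circle X² + Y² = 1, so cos²x + sin²x = 1 for every real x.
So the two sides agree for every real x for which both sides are defined.

Conclusion: Yes, this is an identity.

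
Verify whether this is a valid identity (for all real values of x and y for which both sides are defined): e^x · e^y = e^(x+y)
Yes, this is an identity.

Claim: e^x · e^y = e^(x+y).
Reasoning: This is the law of exponents for a common base: multiplying powers adds exponents. E.g. from the series, (Σ x^j/j!)(Σ y^k/k!) = Σ_m (Σ_{j+k=m} x^j y^k/(j!k!)) = Σ_m (x+y)^m/m! by the binomial theorem.
So the two sides agree for all real values of x and y for which both sides are defined.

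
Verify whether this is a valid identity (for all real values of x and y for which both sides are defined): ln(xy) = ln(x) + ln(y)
Claim: ln(xy) = ln(x) + ln(y).
Reasoning: Both sides are simultaneously defined only when x, y > 0. Write x = e^p, y = e^q (p = ln x, q = ln y). Then xy = e^p · e^q = e^(p+q), so ln(xy) = p + q = ln(x) + ln(y).
So the two sides agree for all real values of x and y for which both sides are defined.

Conclusion: Yes, this is an identity.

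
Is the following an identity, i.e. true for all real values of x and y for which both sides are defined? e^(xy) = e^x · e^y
Claim: e^(xy) = e^x · e^y.
Test a specific point where both sides are defined: x = 1/2, y = -3.
LHS = e^(xy) ≈ 0.2231
RHS = e^x · e^y ≈ 0.0821
Since 0.2231 ≠ 0.0821, the equation fails at this point, so it cannot hold for all real values of x and y for which both sides are defined.
e^x · e^y = e^(x+y), not e^(xy).

Conclusion: No, this is NOT an identity.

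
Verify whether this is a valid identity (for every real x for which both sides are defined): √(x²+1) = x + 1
No, this is NOT an identity.

Claim: √(x²+1) = x + 1.
Test a specific point where both sides are defined: x = 4.
LHS = √(x²+1) ≈ 4.1231
RHS = x + 1 ≈ 5.0000
Since 4.1231 ≠ 5.0000, the equation fails at this point, so it cannot hold for every real x for which both sides are defined.
(x+1)² = x² + 2x + 1 ≠ x² + 1 unless x = 0.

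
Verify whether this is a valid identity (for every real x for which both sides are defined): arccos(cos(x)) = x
No, this is NOT an identity.

Claim: arccos(cos(x)) = x.
Test a specific point where both sides are defined: x = -π/2.
LHS = arccos(cos(x)) ≈ 1.5708
RHS = x ≈ -1.5708
Since 1.5708 ≠ -1.5708, the equation fails at this point, so it cannot hold for every real x for which both sides are defined.
arccos only returns values in [0, π], so arccos(cos(x)) = x holds only for x in that interval, not for all real x.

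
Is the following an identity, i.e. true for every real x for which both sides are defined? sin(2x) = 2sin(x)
No, this is NOT an identity.

Claim: sin(2x) = 2sin(x).
Test a specific point where both sides are defined: x = -π/2.
LHS = sin(2x) ≈ 0.0000
RHS = 2sin(x) ≈ -2.0000
Since 0.0000 ≠ -2.0000, the equation fails at this point, so it cannot hold for every real x for which both sides are defined.
The correct double-angle formula is sin(2x) = 2sin(x)cos(x).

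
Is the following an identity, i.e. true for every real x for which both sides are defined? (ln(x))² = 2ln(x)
Claim: (ln(x))² = 2ln(x).
Test a specific point where both sides are defined: x = 2.
LHS = (ln(x))² ≈ 0.4805
RHS = 2ln(x) ≈ 1.3863
Since 0.4805 ≠ 1.3863, the equation fails at this point, so it cannot hold for every real x for which both sides are defined.
2ln(x) equals ln(x²), which is not the same as (ln x)².

Conclusion: No, this is NOT an identity.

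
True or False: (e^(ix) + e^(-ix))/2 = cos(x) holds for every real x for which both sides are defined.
Claim: (e^(ix) + e^(-ix))/2 = cos(x).
Reasoning: By Euler's formula e^(ix) = cos(x) + i·sin(x) and e^(-ix) = cos(x) - i·sin(x). Adding cancels the sine terms: e^(ix) + e^(-ix) = 2cos(x); divide by 2.
So the two sides agree for every real x for which both sides are defined.

Conclusion: True.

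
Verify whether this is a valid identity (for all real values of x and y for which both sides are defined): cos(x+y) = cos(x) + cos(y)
Claim: cos(x+y) = cos(x) + cos(y).
Test a specific point where both sides are defined: x = π/4, y = -π/3.
LHS = cos(x+y) ≈ 0.9659
RHS = cos(x) + cos(y) ≈ 1.2071
Since 0.9659 ≠ 1.2071, the equation fails at this point, so it cannot hold for all real values of x and y for which both sides are defined.
The correct expansion is cos(x+y) = cos(x)cos(y) - sin(x)sin(y); cosine is not additive.

Conclusion: No, this is NOT an identity.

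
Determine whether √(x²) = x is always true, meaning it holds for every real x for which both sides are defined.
Claim: √(x²) = x.
Test a specific point where both sides are defined: x = -3.
LHS = √(x²) ≈ 3.0000
RHS = x ≈ -3.0000
Since 3.0000 ≠ -3.0000, the equation fails at this point, so it cannot hold for every real x for which both sides are defined.
√(x²) = |x|, which differs from x whenever x < 0 (both sides are defined for every real x).

Conclusion: No, this is NOT an identity.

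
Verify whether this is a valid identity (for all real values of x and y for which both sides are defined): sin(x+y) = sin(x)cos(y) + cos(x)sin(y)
Claim: sin(x+y) = sin(x)cos(y) + cos(x)sin(y).
Reasoning: By Euler's formula e^(i(x+y)) = e^(ix)·e^(iy) = (cos x + i·sin x)(cos y + i·sin y). The imaginary part of the left side is sin(x+y); the imaginary part of the product is sin(x)cos(y) + cos(x)sin(y).
So the two sides agree for all real values of x and y for which both sides are defined.

Conclusion: Yes, this is an identity.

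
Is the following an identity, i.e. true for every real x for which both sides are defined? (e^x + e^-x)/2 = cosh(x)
Yes, this is an identity.

Claim: (e^x + e^-x)/2 = cosh(x).
Reasoning: This is exactly the definition of the hyperbolic cosine: cosh(x) := (e^x + e^-x)/2.
So the two sides agree for every real x for which both sides are defined.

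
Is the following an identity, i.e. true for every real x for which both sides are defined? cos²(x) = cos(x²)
No, this is NOT an identity.

Claim: cos²(x) = cos(x²).
Test a specific point where both sides are defined: x = π/2.
LHS = cos²(x) ≈ 0.0000
RHS = cos(x²) ≈ -0.7812
Since 0.0000 ≠ -0.7812, the equation fails at this point, so it cannot hold for every real x for which both sides are defined.
cos²(x) means (cos x)², squaring the output; cos(x²) squares the input. These are different functions.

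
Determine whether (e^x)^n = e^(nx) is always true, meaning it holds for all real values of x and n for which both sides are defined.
Yes, this is an identity.

Claim: (e^x)^n = e^(nx).
Reasoning: e^x is a positive real number, and for a positive base B and real exponent n, B^n = e^(n·ln B). With B = e^x, ln B = x, so (e^x)^n = e^(n·x).
So the two sides agree for all real values of x and n for which both sides are defined.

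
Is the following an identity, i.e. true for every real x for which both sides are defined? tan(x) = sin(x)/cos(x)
Yes, this is an identity.

Claim: tan(x) = sin(x)/cos(x).
Reasoning: For an angle x whose terminal point on the unit circle is (cos x, sin x), tan(x) is defined as the ratio (second coordinate)/(first coordinate) = sin(x)/cos(x), wherever cos(x) ≠ 0.
So the two sides agree for every real x for which both sides are defined.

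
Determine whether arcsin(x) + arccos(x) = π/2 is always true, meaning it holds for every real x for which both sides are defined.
Claim: arcsin(x) + arccos(x) = π/2.
Reasoning: Both sides are defined for -1 ≤ x ≤ 1. Let θ = arcsin(x), so sin θ = x and θ ∈ [-π/2, π/2]. Then cos(π/2 - θ) = sin θ = x and π/2 - θ ∈ [0, π], which is exactly the range of arccos, so arccos(x) = π/2 - θ. Adding: arcsin(x) + arccos(x) = θ + (π/2 - θ) = π/2.
So the two sides agree for every real x for which both sides are defined.

Conclusion: Yes, this is an identity.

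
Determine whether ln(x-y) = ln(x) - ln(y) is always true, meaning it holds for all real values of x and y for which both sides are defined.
Claim: ln(x-y) = ln(x) - ln(y).
Test a specific point where both sides are defined: x = 3/2, y = 1/2.
LHS = ln(x-y) ≈ 0.0000
RHS = ln(x) - ln(y) ≈ 1.0986
Since 0.0000 ≠ 1.0986, the equation fails at this point, so it cannot hold for all real values of x and y for which both sides are defined.
ln(x) - ln(y) = ln(x/y), not ln(x-y).

Conclusion: No, this is NOT an identity.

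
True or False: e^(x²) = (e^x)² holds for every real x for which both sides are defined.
False.

Claim: e^(x²) = (e^x)².
Test a specific point where both sides are defined: x = 1/2.
LHS = e^(x²) ≈ 1.2840
RHS = (e^x)² ≈ 2.7183
Since 1.2840 ≠ 2.7183, the equation fails at this point, so it cannot hold for every real x for which both sides are defined.
(e^x)² = e^(2x), and 2x ≠ x² in general.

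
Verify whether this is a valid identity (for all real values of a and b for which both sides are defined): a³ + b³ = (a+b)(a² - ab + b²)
Claim: a³ + b³ = (a+b)(a² - ab + b²).
Reasoning: Expand the right side: (a+b)(a² - ab + b²) = a³ - a²b + ab² + a²b - ab² + b³ = a³ + b³ (the middle terms cancel in pairs).
So the two sides agree for all real values of a and b for which both sides are defined.

Conclusion: Yes, this is an identity.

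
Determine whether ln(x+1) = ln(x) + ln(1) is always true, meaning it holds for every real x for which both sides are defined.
No, this is NOT an identity.

Claim: ln(x+1) = ln(x) + ln(1).
Test a specific point where both sides are defined: x = 2.
LHS = ln(x+1) ≈ 1.0986
RHS = ln(x) + ln(1) ≈ 0.6931
Since 1.0986 ≠ 0.6931, the equation fails at this point, so it cannot hold for every real x for which both sides are defined.
ln(1) = 0, so the right side is just ln(x), which differs from ln(x+1).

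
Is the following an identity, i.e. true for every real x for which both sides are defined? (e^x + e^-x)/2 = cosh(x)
Yes, this is an identity.

Claim: (e^x + e^-x)/2 = cosh(x).
Reasoning: This is exactly the definition of the hyperbolic cosine: cosh(x) := (e^x + e^-x)/2.
So the two sides agree for every real x for which both sides are defined.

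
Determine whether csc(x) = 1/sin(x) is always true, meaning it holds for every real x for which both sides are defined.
Yes, this is an identity.

Claim: csc(x) = 1/sin(x).
Reasoning: csc(x) is by definition the reciprocal of sin(x), wherever sin(x) ≠ 0.
So the two sides agree for every real x for which both sides are defined.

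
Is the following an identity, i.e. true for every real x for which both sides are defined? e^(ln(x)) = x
Yes, this is an identity.

Claim: e^(ln(x)) = x.
Reasoning: For x > 0, ln(x) is by definition the exponent p such that e^p = x. Raising e to that exponent therefore returns x: e^(ln x) = x.
So the two sides agree for every real x for which both sides are defined.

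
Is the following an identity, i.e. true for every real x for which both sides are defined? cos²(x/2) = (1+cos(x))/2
Claim: cos²(x/2) = (1+cos(x))/2.
Reasoning: Use cos(2θ) = 2cos²θ - 1 with θ = x/2: cos(x) = 2cos²(x/2) - 1. Solving for cos²(x/2) gives (1 + cos(x))/2.
So the two sides agree for every real x for which both sides are defined.

Conclusion: Yes, this is an identity.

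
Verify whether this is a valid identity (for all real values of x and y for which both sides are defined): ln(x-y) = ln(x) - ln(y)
Claim: ln(x-y) = ln(x) - ln(y).
Test a specific point where both sides are defined: x = 5, y = 3.
LHS = ln(x-y) ≈ 0.6931
RHS = ln(x) - ln(y) ≈ 0.5108
Since 0.6931 ≠ 0.5108, the equation fails at this point, so it cannot hold for all real values of x and y for which both sides are defined.
ln(x) - ln(y) = ln(x/y), not ln(x-y).

Conclusion: No, this is NOT an identity.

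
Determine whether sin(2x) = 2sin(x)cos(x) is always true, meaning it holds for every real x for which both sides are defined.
Claim: sin(2x) = 2sin(x)cos(x).
Reasoning: Put y = x in the addition formula sin(x+y) = sin(x)cos(y) + cos(x)sin(y): sin(2x) = sin(x)cos(x) + cos(x)sin(x) = 2sin(x)cos(x).
So the two sides agree for every real x for which both sides are defined.

Conclusion: Yes, this is an identity.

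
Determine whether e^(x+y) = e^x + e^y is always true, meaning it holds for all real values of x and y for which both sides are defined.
No, this is NOT an identity.

Claim: e^(x+y) = e^x + e^y.
Test a specific point where both sides are defined: x = -3, y = 1/2.
LHS = e^(x+y) ≈ 0.0821
RHS = e^x + e^y ≈ 1.6985
Since 0.0821 ≠ 1.6985, the equation fails at this point, so it cannot hold for all real values of x and y for which both sides are defined.
The correct rule is e^(x+y) = e^x · e^y (a product, not a sum).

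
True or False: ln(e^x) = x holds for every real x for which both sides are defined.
True.

Claim: ln(e^x) = x.
Reasoning: ln is the inverse of the exponential: ln(e^x) asks for the exponent p with e^p = e^x, and since e^p is one-to-one that exponent is p = x.
So the two sides agree for every real x for which both sides are defined.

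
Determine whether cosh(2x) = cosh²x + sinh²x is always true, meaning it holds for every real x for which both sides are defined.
Claim: cosh(2x) = cosh²x + sinh²x.
Reasoning: cosh²x = (e^(2x) + 2 + e^(-2x))/4 and sinh²x = (e^(2x) - 2 + e^(-2x))/4. Adding gives (2e^(2x) + 2e^(-2x))/4 = (e^(2x) + e^(-2x))/2 = cosh(2x).
So the two sides agree for every real x for which both sides are defined.

Conclusion: Yes, this is an identity.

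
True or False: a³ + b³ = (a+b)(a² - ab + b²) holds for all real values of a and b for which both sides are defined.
True.

Claim: a³ + b³ = (a+b)(a² - ab + b²).
Reasoning: Expand the right side: (a+b)(a² - ab + b²) = a³ - a²b + ab² + a²b - ab² + b³ = a³ + b³ (the middle terms cancel in pairs).
So the two sides agree for all real values of a and b for which both sides are defined.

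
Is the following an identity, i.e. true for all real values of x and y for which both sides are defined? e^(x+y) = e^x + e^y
No, this is NOT an identity.

Claim: e^(x+y) = e^x + e^y.
Test a specific point where both sides are defined: x = 2, y = -3.
LHS = e^(x+y) ≈ 0.3679
RHS = e^x + e^y ≈ 7.4388
Since 0.3679 ≠ 7.4388, the equation fails at this point, so it cannot hold for all real values of x and y for which both sides are defined.
The correct rule is e^(x+y) = e^x · e^y (a product, not a sum).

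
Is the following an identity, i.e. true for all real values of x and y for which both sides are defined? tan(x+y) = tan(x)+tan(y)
No, this is NOT an identity.

Claim: tan(x+y) = tan(x)+tan(y).
Test a specific point where both sides are defined: x = 2π/3, y = 2π/3.
LHS = tan(x+y) ≈ 1.7321
RHS = tan(x)+tan(y) ≈ -3.4641
Since 1.7321 ≠ -3.4641, the equation fails at this point, so it cannot hold for all real values of x and y for which both sides are defined.
The correct formula is tan(x+y) = (tan(x) + tan(y))/(1 - tan(x)tan(y)).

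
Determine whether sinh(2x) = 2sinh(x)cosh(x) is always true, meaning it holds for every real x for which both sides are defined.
Claim: sinh(2x) = 2sinh(x)cosh(x).
Reasoning: 2sinh(x)cosh(x) = 2 · (e^x - e^-x)/2 · (e^x + e^-x)/2 = (e^(2x) - e^(-2x))/2 = sinh(2x).
So the two sides agree for every real x for which both sides are defined.

Conclusion: Yes, this is an identity.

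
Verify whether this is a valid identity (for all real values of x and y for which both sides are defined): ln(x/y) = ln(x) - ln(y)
Yes, this is an identity.

Claim: ln(x/y) = ln(x) - ln(y).
Reasoning: Both sides are simultaneously defined only when x, y > 0. Write x = e^p, y = e^q. Then x/y = e^(p-q), so ln(x/y) = p - q = ln(x) - ln(y).
So the two sides agree for all real values of x and y for which both sides are defined.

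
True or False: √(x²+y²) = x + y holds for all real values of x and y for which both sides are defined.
False.

Claim: √(x²+y²) = x + y.
Test a specific point where both sides are defined: x = 5, y = 1/2.
LHS = √(x²+y²) ≈ 5.0249
RHS = x + y ≈ 5.5000
Since 5.0249 ≠ 5.5000, the equation fails at this point, so it cannot hold for all real values of x and y for which both sides are defined.
(x+y)² = x² + 2xy + y², not x² + y², so the square root does not split this way.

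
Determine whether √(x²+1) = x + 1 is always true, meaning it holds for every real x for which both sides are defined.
Claim: √(x²+1) = x + 1.
Test a specific point where both sides are defined: x = -1.
LHS = √(x²+1) ≈ 1.4142
RHS = x + 1 ≈ 0.0000
Since 1.4142 ≠ 0.0000, the equation fails at this point, so it cannot hold for every real x for which both sides are defined.
(x+1)² = x² + 2x + 1 ≠ x² + 1 unless x = 0.

Conclusion: No, this is NOT an identity.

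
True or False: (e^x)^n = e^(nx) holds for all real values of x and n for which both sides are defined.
True.

Claim: (e^x)^n = e^(nx).
Reasoning: e^x is a positive real number, and for a positive base B and real exponent n, B^n = e^(n·ln B). With B = e^x, ln B = x, so (e^x)^n = e^(n·x).
So the two sides agree for all real values of x and n for which both sides are defined.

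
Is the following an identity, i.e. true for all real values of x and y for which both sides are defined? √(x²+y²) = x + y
Claim: √(x²+y²) = x + y.
Test a specific point where both sides are defined: x = 3, y = -2.
LHS = √(x²+y²) ≈ 3.6056
RHS = x + y ≈ 1.0000
Since 3.6056 ≠ 1.0000, the equation fails at this point, so it cannot hold for all real values of x and y for which both sides are defined.
(x+y)² = x² + 2xy + y², not x² + y², so the square root does not split this way.

Conclusion: No, this is NOT an identity.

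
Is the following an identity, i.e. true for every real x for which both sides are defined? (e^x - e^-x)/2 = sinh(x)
Yes, this is an identity.

Claim: (e^x - e^-x)/2 = sinh(x).
Reasoning: This is exactly the definition of the hyperbolic sine: sinh(x) := (e^x - e^-x)/2.
So the two sides agree for every real x for which both sides are defined.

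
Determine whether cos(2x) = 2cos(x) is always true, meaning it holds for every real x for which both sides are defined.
No, this is NOT an identity.

Claim: cos(2x) = 2cos(x).
Test a specific point where both sides are defined: x = -π/6.
LHS = cos(2x) ≈ 0.5000
RHS = 2cos(x) ≈ 1.7321
Since 0.5000 ≠ 1.7321, the equation fails at this point, so it cannot hold for every real x for which both sides are defined.
The correct double-angle formula is cos(2x) = cos²x - sin²x.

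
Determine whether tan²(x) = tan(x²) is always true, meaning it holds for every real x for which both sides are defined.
No, this is NOT an identity.

Claim: tan²(x) = tan(x²).
Test a specific point where both sides are defined: x = π/6.
LHS = tan²(x) ≈ 0.3333
RHS = tan(x²) ≈ 0.2812
Since 0.3333 ≠ 0.2812, the equation fails at this point, so it cannot hold for every real x for which both sides are defined.
tan²(x) means (tan x)², squaring the output; tan(x²) squares the input. These are different functions.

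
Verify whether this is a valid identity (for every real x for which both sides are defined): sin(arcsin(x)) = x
Yes, this is an identity.

Claim: sin(arcsin(x)) = x.
Reasoning: For -1 ≤ x ≤ 1 (where arcsin is defined), arcsin(x) is by definition an angle whose sine equals x. Taking the sine of that angle returns x. (Note the other order, arcsin(sin x) = x, is NOT an identity.)
So the two sides agree for every real x for which both sides are defined.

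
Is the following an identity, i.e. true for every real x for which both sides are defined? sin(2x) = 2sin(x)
No, this is NOT an identity.

Claim: sin(2x) = 2sin(x).
Test a specific point where both sides are defined: x = -π/6.
LHS = sin(2x) ≈ -0.8660
RHS = 2sin(x) ≈ -1.0000
Since -0.8660 ≠ -1.0000, the equation fails at this point, so it cannot hold for every real x for which both sides are defined.
The correct double-angle formula is sin(2x) = 2sin(x)cos(x).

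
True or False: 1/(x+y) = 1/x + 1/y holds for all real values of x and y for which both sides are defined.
Claim: 1/(x+y) = 1/x + 1/y.
Test a specific point where both sides are defined: x = -2, y = 3/2.
LHS = 1/(x+y) ≈ -2.0000
RHS = 1/x + 1/y ≈ 0.1667
Since -2.0000 ≠ 0.1667, the equation fails at this point, so it cannot hold for all real values of x and y for which both sides are defined.
1/x + 1/y = (x+y)/(xy), which is not 1/(x+y).

Conclusion: False.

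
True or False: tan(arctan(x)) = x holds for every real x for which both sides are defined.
True.

Claim: tan(arctan(x)) = x.
Reasoning: For every real x, arctan(x) is by definition the angle in (-π/2, π/2) whose tangent equals x. Taking the tangent of that angle returns x.
So the two sides agree for every real x for which both sides are defined.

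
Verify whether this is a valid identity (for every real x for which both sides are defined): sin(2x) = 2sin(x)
Claim: sin(2x) = 2sin(x).
Test a specific point where both sides are defined: x = π/2.
LHS = sin(2x) ≈ 0.0000
RHS = 2sin(x) ≈ 2.0000
Since 0.0000 ≠ 2.0000, the equation fails at this point, so it cannot hold for every real x for which both sides are defined.
The correct double-angle formula is sin(2x) = 2sin(x)cos(x).

Conclusion: No, this is NOT an identity.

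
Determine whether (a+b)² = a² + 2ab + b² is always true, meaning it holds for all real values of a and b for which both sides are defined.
Yes, this is an identity.

Claim: (a+b)² = a² + 2ab + b².
Reasoning: Expand: (a+b)² = (a+b)(a+b) = a·a + a·b + b·a + b·b = a² + 2ab + b².
So the two sides agree for all real values of a and b for which both sides are defined.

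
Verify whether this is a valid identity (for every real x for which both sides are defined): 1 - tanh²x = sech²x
Claim: 1 - tanh²x = sech²x.
Reasoning: Divide cosh²x - sinh²x = 1 through by cosh²x (never zero): 1 - tanh²x = 1/cosh²x = sech²x.
So the two sides agree for every real x for which both sides are defined.

Conclusion: Yes, this is an identity.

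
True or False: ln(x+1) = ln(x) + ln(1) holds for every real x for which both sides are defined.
Claim: ln(x+1) = ln(x) + ln(1).
Test a specific point where both sides are defined: x = 1.
LHS = ln(x+1) ≈ 0.6931
RHS = ln(x) + ln(1) ≈ 0.0000
Since 0.6931 ≠ 0.0000, the equation fails at this point, so it cannot hold for every real x for which both sides are defined.
ln(1) = 0, so the right side is just ln(x), which differs from ln(x+1).

Conclusion: False.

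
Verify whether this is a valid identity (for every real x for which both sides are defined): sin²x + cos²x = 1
Yes, this is an identity.

Claim: sin²x + cos²x = 1.
Reasoning: The point (cos x, sin x) lies on the unit circle X² + Y² = 1, so cos²x + sin²x = 1 for every real x.
So the two sides agree for every real x for which both sides are defined.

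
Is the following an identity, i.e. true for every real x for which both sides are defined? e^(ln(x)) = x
Claim: e^(ln(x)) = x.
Reasoning: For x > 0, ln(x) is by definition the exponent p such that e^p = x. Raising e to that exponent therefore returns x: e^(ln x) = x.
So the two sides agree for every real x for which both sides are defined.

Conclusion: Yes, this is an identity.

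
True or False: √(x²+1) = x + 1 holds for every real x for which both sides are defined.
Claim: √(x²+1) = x + 1.
Test a specific point where both sides are defined: x = 2.
LHS = √(x²+1) ≈ 2.2361
RHS = x + 1 ≈ 3.0000
Since 2.2361 ≠ 3.0000, the equation fails at this point, so it cannot hold for every real x for which both sides are defined.
(x+1)² = x² + 2x + 1 ≠ x² + 1 unless x = 0.

Conclusion: False.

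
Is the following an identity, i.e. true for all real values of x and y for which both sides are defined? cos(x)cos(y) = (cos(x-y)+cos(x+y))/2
Claim: cos(x)cos(y) = (cos(x-y)+cos(x+y))/2.
Reasoning: cos(x-y) = cos(x)cos(y) + sin(x)sin(y) and cos(x+y) = cos(x)cos(y) - sin(x)sin(y). Adding, cos(x-y) + cos(x+y) = 2cos(x)cos(y); divide by 2.
So the two sides agree for all real values of x and y for which both sides are defined.

Conclusion: Yes, this is an identity.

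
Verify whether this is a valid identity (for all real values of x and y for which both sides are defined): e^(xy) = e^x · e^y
Claim: e^(xy) = e^x · e^y.
Test a specific point where both sides are defined: x = 4, y = 1.
LHS = e^(xy) ≈ 54.5982
RHS = e^x · e^y ≈ 148.4132
Since 54.5982 ≠ 148.4132, the equation fails at this point, so it cannot hold for all real values of x and y for which both sides are defined.
e^x · e^y = e^(x+y), not e^(xy).

Conclusion: No, this is NOT an identity.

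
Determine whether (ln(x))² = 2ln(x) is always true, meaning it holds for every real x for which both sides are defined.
Claim: (ln(x))² = 2ln(x).
Test a specific point where both sides are defined: x = 3/2.
LHS = (ln(x))² ≈ 0.1644
RHS = 2ln(x) ≈ 0.8109
Since 0.1644 ≠ 0.8109, the equation fails at this point, so it cannot hold for every real x for which both sides are defined.
2ln(x) equals ln(x²), which is not the same as (ln x)².

Conclusion: No, this is NOT an identity.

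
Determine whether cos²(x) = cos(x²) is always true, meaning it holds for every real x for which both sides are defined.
Claim: cos²(x) = cos(x²).
Test a specific point where both sides are defined: x = -π/6.
LHS = cos²(x) ≈ 0.7500
RHS = cos(x²) ≈ 0.9627
Since 0.7500 ≠ 0.9627, the equation fails at this point, so it cannot hold for every real x for which both sides are defined.
cos²(x) means (cos x)², squaring the output; cos(x²) squares the input. These are different functions.

Conclusion: No, this is NOT an identity.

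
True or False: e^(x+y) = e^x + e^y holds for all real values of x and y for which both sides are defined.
False.

Claim: e^(x+y) = e^x + e^y.
Test a specific point where both sides are defined: x = -1, y = 3/2.
LHS = e^(x+y) ≈ 1.6487
RHS = e^x + e^y ≈ 4.8496
Since 1.6487 ≠ 4.8496, the equation fails at this point, so it cannot hold for all real values of x and y for which both sides are defined.
The correct rule is e^(x+y) = e^x · e^y (a product, not a sum).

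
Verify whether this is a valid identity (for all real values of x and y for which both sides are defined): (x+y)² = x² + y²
No, this is NOT an identity.

Claim: (x+y)² = x² + y².
Test a specific point where both sides are defined: x = -1, y = -3.
LHS = (x+y)² ≈ 16.0000
RHS = x² + y² ≈ 10.0000
Since 16.0000 ≠ 10.0000, the equation fails at this point, so it cannot hold for all real values of x and y for which both sides are defined.
The correct expansion is (x+y)² = x² + 2xy + y²; the cross term 2xy is missing.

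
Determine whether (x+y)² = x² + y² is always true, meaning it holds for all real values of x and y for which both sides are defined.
Claim: (x+y)² = x² + y².
Test a specific point where both sides are defined: x = 3, y = -1.
LHS = (x+y)² ≈ 4.0000
RHS = x² + y² ≈ 10.0000
Since 4.0000 ≠ 10.0000, the equation fails at this point, so it cannot hold for all real values of x and y for which both sides are defined.
The correct expansion is (x+y)² = x² + 2xy + y²; the cross term 2xy is missing.

Conclusion: No, this is NOT an identity.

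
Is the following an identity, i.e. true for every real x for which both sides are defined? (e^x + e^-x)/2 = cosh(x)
Claim: (e^x + e^-x)/2 = cosh(x).
Reasoning: This is exactly the definition of the hyperbolic cosine: cosh(x) := (e^x + e^-x)/2.
So the two sides agree for every real x for which both sides are defined.

Conclusion: Yes, this is an identity.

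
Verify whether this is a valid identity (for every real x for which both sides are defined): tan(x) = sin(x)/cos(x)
Yes, this is an identity.

Claim: tan(x) = sin(x)/cos(x).
Reasoning: For an angle x whose terminal point on the unit circle is (cos x, sin x), tan(x) is defined as the ratio (second coordinate)/(first coordinate) = sin(x)/cos(x), wherever cos(x) ≠ 0.
So the two sides agree for every real x for which both sides are defined.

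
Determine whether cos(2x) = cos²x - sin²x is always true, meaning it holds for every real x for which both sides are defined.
Yes, this is an identity.

Claim: cos(2x) = cos²x - sin²x.
Reasoning: Put y = x in the addition formula cos(x+y) = cos(x)cos(y) - sin(x)sin(y): cos(2x) = cos²x - sin²x.
So the two sides agree for every real x for which both sides are defined.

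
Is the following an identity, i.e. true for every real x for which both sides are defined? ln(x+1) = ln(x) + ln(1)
Claim: ln(x+1) = ln(x) + ln(1).
Test a specific point where both sides are defined: x = 2.
LHS = ln(x+1) ≈ 1.0986
RHS = ln(x) + ln(1) ≈ 0.6931
Since 1.0986 ≠ 0.6931, the equation fails at this point, so it cannot hold for every real x for which both sides are defined.
ln(1) = 0, so the right side is just ln(x), which differs from ln(x+1).

Conclusion: No, this is NOT an identity.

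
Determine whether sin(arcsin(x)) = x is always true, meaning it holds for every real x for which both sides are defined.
Yes, this is an identity.

Claim: sin(arcsin(x)) = x.
Reasoning: For -1 ≤ x ≤ 1 (where arcsin is defined), arcsin(x) is by definition an angle whose sine equals x. Taking the sine of that angle returns x. (Note the other order, arcsin(sin x) = x, is NOT an identity.)
So the two sides agree for every real x for which both sides are defined.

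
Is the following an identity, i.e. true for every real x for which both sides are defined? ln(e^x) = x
Claim: ln(e^x) = x.
Reasoning: ln is the inverse of the exponential: ln(e^x) asks for the exponent p with e^p = e^x, and since e^p is one-to-one that exponent is p = x.
So the two sides agree for every real x for which both sides are defined.

Conclusion: Yes, this is an identity.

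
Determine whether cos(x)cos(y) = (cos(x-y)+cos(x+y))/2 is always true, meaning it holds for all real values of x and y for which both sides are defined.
Yes, this is an identity.

Claim: cos(x)cos(y) = (cos(x-y)+cos(x+y))/2.
Reasoning: cos(x-y) = cos(x)cos(y) + sin(x)sin(y) and cos(x+y) = cos(x)cos(y) - sin(x)sin(y). Adding, cos(x-y) + cos(x+y) = 2cos(x)cos(y); divide by 2.
So the two sides agree for all real values of x and y for which both sides are defined.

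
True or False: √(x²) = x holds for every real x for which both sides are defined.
False.

Claim: √(x²) = x.
Test a specific point where both sides are defined: x = -2.
LHS = √(x²) ≈ 2.0000
RHS = x ≈ -2.0000
Since 2.0000 ≠ -2.0000, the equation fails at this point, so it cannot hold for every real x for which both sides are defined.
√(x²) = |x|, which differs from x whenever x < 0 (both sides are defined for every real x).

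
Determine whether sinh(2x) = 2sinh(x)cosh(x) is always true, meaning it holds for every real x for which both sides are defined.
Yes, this is an identity.

Claim: sinh(2x) = 2sinh(x)cosh(x).
Reasoning: 2sinh(x)cosh(x) = 2 · (e^x - e^-x)/2 · (e^x + e^-x)/2 = (e^(2x) - e^(-2x))/2 = sinh(2x).
So the two sides agree for every real x for which both sides are defined.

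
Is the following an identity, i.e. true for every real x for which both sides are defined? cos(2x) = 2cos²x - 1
Yes, this is an identity.

Claim: cos(2x) = 2cos²x - 1.
Reasoning: cos(2x) = cos²x - sin²x. Replace sin²x by 1 - cos²x: cos²x - (1 - cos²x) = 2cos²x - 1.
So the two sides agree for every real x for which both sides are defined.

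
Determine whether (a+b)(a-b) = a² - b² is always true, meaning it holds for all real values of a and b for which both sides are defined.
Claim: (a+b)(a-b) = a² - b².
Reasoning: Expand: (a+b)(a-b) = a² - ab + ba - b² = a² - b² (the cross terms cancel).
So the two sides agree for all real values of a and b for which both sides are defined.

Conclusion: Yes, this is an identity.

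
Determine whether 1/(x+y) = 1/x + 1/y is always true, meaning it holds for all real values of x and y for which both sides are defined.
Claim: 1/(x+y) = 1/x + 1/y.
Test a specific point where both sides are defined: x = 4, y = 1.
LHS = 1/(x+y) ≈ 0.2000
RHS = 1/x + 1/y ≈ 1.2500
Since 0.2000 ≠ 1.2500, the equation fails at this point, so it cannot hold for all real values of x and y for which both sides are defined.
1/x + 1/y = (x+y)/(xy), which is not 1/(x+y).

Conclusion: No, this is NOT an identity.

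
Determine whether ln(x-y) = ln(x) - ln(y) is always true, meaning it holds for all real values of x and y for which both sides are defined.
No, this is NOT an identity.

Claim: ln(x-y) = ln(x) - ln(y).
Test a specific point where both sides are defined: x = 4, y = 1.
LHS = ln(x-y) ≈ 1.0986
RHS = ln(x) - ln(y) ≈ 1.3863
Since 1.0986 ≠ 1.3863, the equation fails at this point, so it cannot hold for all real values of x and y for which both sides are defined.
ln(x) - ln(y) = ln(x/y), not ln(x-y).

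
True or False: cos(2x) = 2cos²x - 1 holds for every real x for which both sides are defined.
Claim: cos(2x) = 2cos²x - 1.
Reasoning: cos(2x) = cos²x - sin²x. Replace sin²x by 1 - cos²x: cos²x - (1 - cos²x) = 2cos²x - 1.
So the two sides agree for every real x for which both sides are defined.

Conclusion: True.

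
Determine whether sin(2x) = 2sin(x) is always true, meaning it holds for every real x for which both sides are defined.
Claim: sin(2x) = 2sin(x).
Test a specific point where both sides are defined: x = π/6.
LHS = sin(2x) ≈ 0.8660
RHS = 2sin(x) ≈ 1.0000
Since 0.8660 ≠ 1.0000, the equation fails at this point, so it cannot hold for every real x for which both sides are defined.
The correct double-angle formula is sin(2x) = 2sin(x)cos(x).

Conclusion: No, this is NOT an identity.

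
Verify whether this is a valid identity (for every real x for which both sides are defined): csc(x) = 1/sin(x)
Claim: csc(x) = 1/sin(x).
Reasoning: csc(x) is by definition the reciprocal of sin(x), wherever sin(x) ≠ 0.
So the two sides agree for every real x for which both sides are defined.

Conclusion: Yes, this is an identity.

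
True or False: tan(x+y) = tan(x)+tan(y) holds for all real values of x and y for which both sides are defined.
Claim: tan(x+y) = tan(x)+tan(y).
Test a specific point where both sides are defined: x = -π/6, y = π/4.
LHS = tan(x+y) ≈ 0.2679
RHS = tan(x)+tan(y) ≈ 0.4226
Since 0.2679 ≠ 0.4226, the equation fails at this point, so it cannot hold for all real values of x and y for which both sides are defined.
The correct formula is tan(x+y) = (tan(x) + tan(y))/(1 - tan(x)tan(y)).

Conclusion: False.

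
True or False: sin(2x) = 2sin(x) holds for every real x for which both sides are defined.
False.

Claim: sin(2x) = 2sin(x).
Test a specific point where both sides are defined: x = 3π/4.
LHS = sin(2x) ≈ -1.0000
RHS = 2sin(x) ≈ 1.4142
Since -1.0000 ≠ 1.4142, the equation fails at this point, so it cannot hold for every real x for which both sides are defined.
The correct double-angle formula is sin(2x) = 2sin(x)cos(x).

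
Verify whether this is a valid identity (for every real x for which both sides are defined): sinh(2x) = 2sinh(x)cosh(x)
Yes, this is an identity.

Claim: sinh(2x) = 2sinh(x)cosh(x).
Reasoning: 2sinh(x)cosh(x) = 2 · (e^x - e^-x)/2 · (e^x + e^-x)/2 = (e^(2x) - e^(-2x))/2 = sinh(2x).
So the two sides agree for every real x for which both sides are defined.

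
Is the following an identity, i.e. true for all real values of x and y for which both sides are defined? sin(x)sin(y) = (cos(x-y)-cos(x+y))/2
Yes, this is an identity.

Claim: sin(x)sin(y) = (cos(x-y)-cos(x+y))/2.
Reasoning: cos(x-y) = cos(x)cos(y) + sin(x)sin(y) and cos(x+y) = cos(x)cos(y) - sin(x)sin(y). Subtracting, cos(x-y) - cos(x+y) = 2sin(x)sin(y); divide by 2.
So the two sides agree for all real values of x and y for which both sides are defined.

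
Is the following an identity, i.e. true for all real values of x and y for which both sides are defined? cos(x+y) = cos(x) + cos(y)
No, this is NOT an identity.

Claim: cos(x+y) = cos(x) + cos(y).
Test a specific point where both sides are defined: x = -π/3, y = -π/2.
LHS = cos(x+y) ≈ -0.8660
RHS = cos(x) + cos(y) ≈ 0.5000
Since -0.8660 ≠ 0.5000, the equation fails at this point, so it cannot hold for all real values of x and y for which both sides are defined.
The correct expansion is cos(x+y) = cos(x)cos(y) - sin(x)sin(y); cosine is not additive.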